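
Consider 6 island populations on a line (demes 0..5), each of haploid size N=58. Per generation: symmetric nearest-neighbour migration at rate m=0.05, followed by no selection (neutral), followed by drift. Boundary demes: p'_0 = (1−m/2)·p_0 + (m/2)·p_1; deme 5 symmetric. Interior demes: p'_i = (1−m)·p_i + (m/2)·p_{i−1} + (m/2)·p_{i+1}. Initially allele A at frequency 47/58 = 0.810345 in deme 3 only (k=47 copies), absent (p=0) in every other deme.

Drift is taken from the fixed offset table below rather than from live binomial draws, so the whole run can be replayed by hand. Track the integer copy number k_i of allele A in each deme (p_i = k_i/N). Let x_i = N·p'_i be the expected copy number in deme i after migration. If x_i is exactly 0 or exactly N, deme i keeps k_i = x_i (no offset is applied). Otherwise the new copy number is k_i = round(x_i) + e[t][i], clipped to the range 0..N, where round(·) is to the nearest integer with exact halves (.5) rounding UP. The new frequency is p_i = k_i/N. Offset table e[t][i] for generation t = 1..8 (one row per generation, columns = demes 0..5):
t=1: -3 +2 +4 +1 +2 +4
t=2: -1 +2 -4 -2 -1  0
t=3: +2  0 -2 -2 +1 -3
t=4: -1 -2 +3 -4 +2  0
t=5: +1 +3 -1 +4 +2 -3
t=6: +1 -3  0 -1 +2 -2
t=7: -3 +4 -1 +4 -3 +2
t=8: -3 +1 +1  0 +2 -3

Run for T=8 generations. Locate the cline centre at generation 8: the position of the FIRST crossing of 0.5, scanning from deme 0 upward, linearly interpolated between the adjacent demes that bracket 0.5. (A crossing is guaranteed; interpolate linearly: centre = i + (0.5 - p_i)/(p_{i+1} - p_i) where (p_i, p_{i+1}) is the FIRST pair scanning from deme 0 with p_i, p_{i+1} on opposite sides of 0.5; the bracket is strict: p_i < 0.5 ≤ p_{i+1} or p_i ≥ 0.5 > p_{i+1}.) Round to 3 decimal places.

2.778

t=0: k=[0 0 0 47 0 0]
t=1: x=[0.0000 0.0000 1.1750 44.6500 1.1750 0.0000] k=[0 0 5 46 3 0]
t=2: x=[0.0000 0.1250 5.9000 43.9000 4.0000 0.0750] k=[0 2 2 42 3 0]
t=3: x=[0.0500 1.9500 3.0000 40.0250 3.9000 0.0750] k=[2 2 1 38 5 0]
t=4: x=[2.0000 1.9750 1.9500 36.2500 5.7000 0.1250] k=[1 0 5 32 8 0]
t=5: x=[0.9750 0.1500 5.5500 30.7250 8.4000 0.2000] k=[2 3 5 35 10 0]
t=6: x=[2.0250 3.0250 5.7000 33.6250 10.3750 0.2500] k=[3 0 6 33 12 0]
t=7: x=[2.9250 0.2250 6.5250 31.8000 12.2250 0.3000] k=[0 4 6 36 9 2]
t=8: x=[0.1000 3.9500 6.7000 34.5750 9.5000 2.1750] k=[0 5 8 35 12 0]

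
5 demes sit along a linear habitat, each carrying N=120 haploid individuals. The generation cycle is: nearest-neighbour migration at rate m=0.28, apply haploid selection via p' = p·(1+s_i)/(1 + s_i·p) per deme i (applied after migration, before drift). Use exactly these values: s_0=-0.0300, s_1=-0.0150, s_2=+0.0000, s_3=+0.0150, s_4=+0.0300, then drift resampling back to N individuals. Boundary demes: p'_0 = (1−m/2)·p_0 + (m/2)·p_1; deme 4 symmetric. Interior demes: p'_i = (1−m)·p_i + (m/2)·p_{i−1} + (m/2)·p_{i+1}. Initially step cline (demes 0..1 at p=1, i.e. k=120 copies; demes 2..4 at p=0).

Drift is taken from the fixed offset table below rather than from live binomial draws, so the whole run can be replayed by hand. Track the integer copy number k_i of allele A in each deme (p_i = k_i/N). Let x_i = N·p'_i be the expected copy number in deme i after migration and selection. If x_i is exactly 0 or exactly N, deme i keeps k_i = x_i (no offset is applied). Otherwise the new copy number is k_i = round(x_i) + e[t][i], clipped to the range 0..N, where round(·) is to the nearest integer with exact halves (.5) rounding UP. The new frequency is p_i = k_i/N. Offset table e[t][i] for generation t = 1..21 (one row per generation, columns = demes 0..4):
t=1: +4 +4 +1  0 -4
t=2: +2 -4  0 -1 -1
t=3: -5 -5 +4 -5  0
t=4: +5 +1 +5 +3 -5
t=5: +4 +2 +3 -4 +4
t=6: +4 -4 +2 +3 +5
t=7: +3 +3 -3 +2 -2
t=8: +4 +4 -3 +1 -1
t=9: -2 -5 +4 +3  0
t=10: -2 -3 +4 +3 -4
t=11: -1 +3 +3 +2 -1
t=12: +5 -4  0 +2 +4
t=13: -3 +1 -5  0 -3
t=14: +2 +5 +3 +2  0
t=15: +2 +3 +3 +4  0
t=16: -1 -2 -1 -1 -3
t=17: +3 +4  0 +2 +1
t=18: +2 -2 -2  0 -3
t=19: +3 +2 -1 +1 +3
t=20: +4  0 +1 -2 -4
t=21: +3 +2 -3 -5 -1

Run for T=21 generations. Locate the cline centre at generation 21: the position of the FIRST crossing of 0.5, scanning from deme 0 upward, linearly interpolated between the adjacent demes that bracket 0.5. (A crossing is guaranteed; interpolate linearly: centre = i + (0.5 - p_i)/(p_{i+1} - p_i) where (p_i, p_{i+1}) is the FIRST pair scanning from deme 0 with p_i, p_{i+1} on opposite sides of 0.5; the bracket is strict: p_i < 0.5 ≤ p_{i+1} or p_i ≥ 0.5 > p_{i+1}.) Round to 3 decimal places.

t=0: k=[120 120 0 0 0]
t=1: x=[120.0000 102.9804 16.8000 0.0000 0.0000] k=[120 107 18 0 0]
t=2: x=[118.1246 96.0718 27.9400 2.5570 0.0000] k=[120 92 28 2 0]
t=3: x=[115.9628 86.5969 33.3200 5.4368 0.2884] k=[111 82 37 0 0]
t=4: x=[106.5812 79.3548 38.1200 5.2543 0.0000] k=[112 80 43 8 0]
t=5: x=[107.1753 78.8925 43.2800 11.9391 1.1533] k=[111 81 46 8 5]
t=6: x=[106.4379 79.8975 45.5800 13.0724 5.5750] k=[110 76 48 16 11]
t=7: x=[104.8412 76.4214 47.4400 20.0272 12.0159] k=[108 79 44 22 10]
t=8: x=[103.5115 77.7472 45.8200 23.6817 11.9954] k=[108 82 43 25 11]
t=9: x=[103.9410 79.7769 45.9400 25.8608 13.3057] k=[102 75 50 29 13]
t=10: x=[97.6717 74.8552 50.5600 30.0340 15.6376] k=[96 72 55 33 12]
t=11: x=[91.9913 72.5471 54.3000 33.4983 15.3309] k=[91 76 57 35 14]
t=12: x=[88.1931 75.0158 56.5800 35.5111 17.3746] k=[93 71 57 38 21]
t=13: x=[89.2283 71.6844 56.3000 38.6692 23.9415] k=[86 73 51 39 21]
t=14: x=[83.4100 71.3033 52.4000 38.5485 24.0840] k=[85 76 55 41 24]
t=15: x=[82.9647 73.8917 55.9800 40.9808 26.9934] k=[85 77 59 45 27]
t=16: x=[83.1063 75.1764 59.5600 44.8574 30.1829] k=[82 73 59 44 27]
t=17: x=[79.9312 71.8650 58.8600 44.1346 30.0408] k=[83 76 59 46 31]
t=18: x=[81.2249 74.1727 59.5600 46.1421 33.8132] k=[83 72 58 46 31]
t=19: x=[80.6588 71.1429 58.2800 46.0016 33.8132] k=[84 73 57 47 37]
t=20: x=[81.6698 71.8650 57.8400 47.4264 39.1759] k=[86 72 59 45 35]
t=21: x=[83.2683 71.7045 58.8600 45.9815 37.1539] k=[86 74 56 41 36]

1.778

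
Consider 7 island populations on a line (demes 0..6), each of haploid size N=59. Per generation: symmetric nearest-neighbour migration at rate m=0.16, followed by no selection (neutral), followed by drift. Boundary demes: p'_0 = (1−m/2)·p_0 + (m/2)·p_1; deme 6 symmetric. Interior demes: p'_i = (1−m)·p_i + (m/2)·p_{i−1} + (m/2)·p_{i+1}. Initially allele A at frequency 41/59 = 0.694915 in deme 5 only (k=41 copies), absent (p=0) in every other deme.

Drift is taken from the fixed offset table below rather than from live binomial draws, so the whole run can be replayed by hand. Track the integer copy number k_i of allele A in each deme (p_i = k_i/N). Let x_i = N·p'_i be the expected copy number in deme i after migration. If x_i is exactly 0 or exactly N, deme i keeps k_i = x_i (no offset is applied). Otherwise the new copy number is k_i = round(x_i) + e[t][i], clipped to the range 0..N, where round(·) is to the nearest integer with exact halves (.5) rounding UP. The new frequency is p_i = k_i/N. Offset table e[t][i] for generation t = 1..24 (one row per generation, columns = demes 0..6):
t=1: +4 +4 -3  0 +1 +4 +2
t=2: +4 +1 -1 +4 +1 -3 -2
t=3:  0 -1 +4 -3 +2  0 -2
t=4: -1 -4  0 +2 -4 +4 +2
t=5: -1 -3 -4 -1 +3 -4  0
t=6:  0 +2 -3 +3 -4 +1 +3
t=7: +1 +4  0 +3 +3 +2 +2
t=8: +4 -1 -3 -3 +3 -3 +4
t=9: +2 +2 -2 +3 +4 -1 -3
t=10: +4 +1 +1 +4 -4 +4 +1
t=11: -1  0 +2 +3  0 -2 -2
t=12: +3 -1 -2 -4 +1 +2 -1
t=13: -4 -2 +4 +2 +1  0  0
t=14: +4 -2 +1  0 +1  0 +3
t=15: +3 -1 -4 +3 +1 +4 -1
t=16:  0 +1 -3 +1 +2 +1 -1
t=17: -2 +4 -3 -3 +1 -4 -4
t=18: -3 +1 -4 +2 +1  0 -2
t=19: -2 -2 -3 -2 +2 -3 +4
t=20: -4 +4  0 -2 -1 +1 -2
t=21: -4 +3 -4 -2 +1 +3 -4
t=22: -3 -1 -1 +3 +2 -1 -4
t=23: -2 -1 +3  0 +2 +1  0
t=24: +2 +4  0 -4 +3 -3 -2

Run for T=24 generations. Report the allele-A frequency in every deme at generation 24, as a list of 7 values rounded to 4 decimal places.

t=0: k=[0 0 0 0 0 41 0]
t=1: x=[0.0000 0.0000 0.0000 0.0000 3.2800 34.4400 3.2800] k=[0 0 0 0 4 38 5]
t=2: x=[0.0000 0.0000 0.0000 0.3200 6.4000 32.6400 7.6400] k=[0 0 0 4 7 30 6]
t=3: x=[0.0000 0.0000 0.3200 3.9200 8.6000 26.2400 7.9200] k=[0 0 4 1 11 26 6]
t=4: x=[0.0000 0.3200 3.4400 2.0400 11.4000 23.2000 7.6000] k=[0 0 3 4 7 27 10]
t=5: x=[0.0000 0.2400 2.8400 4.1600 8.3600 24.0400 11.3600] k=[0 0 0 3 11 20 11]
t=6: x=[0.0000 0.0000 0.2400 3.4000 11.0800 18.5600 11.7200] k=[0 0 0 6 7 20 15]
t=7: x=[0.0000 0.0000 0.4800 5.6000 7.9600 18.5600 15.4000] k=[0 0 0 9 11 21 17]
t=8: x=[0.0000 0.0000 0.7200 8.4400 11.6400 19.8800 17.3200] k=[0 0 0 5 15 17 21]
t=9: x=[0.0000 0.0000 0.4000 5.4000 14.3600 17.1600 20.6800] k=[0 0 0 8 18 16 18]
t=10: x=[0.0000 0.0000 0.6400 8.1600 17.0400 16.3200 17.8400] k=[0 0 2 12 13 20 19]
t=11: x=[0.0000 0.1600 2.6400 11.2800 13.4800 19.3600 19.0800] k=[0 0 5 14 13 17 17]
t=12: x=[0.0000 0.4000 5.3200 13.2000 13.4000 16.6800 17.0000] k=[0 0 3 9 14 19 16]
t=13: x=[0.0000 0.2400 3.2400 8.9200 14.0000 18.3600 16.2400] k=[0 0 7 11 15 18 16]
t=14: x=[0.0000 0.5600 6.7600 11.0000 14.9200 17.6000 16.1600] k=[0 0 8 11 16 18 19]
t=15: x=[0.0000 0.6400 7.6000 11.1600 15.7600 17.9200 18.9200] k=[0 0 4 14 17 22 18]
t=16: x=[0.0000 0.3200 4.4800 13.4400 17.1600 21.2800 18.3200] k=[0 1 1 14 19 22 17]
t=17: x=[0.0800 0.9200 2.0400 13.3600 18.8400 21.3600 17.4000] k=[0 5 0 10 20 17 13]
t=18: x=[0.4000 4.2000 1.2000 10.0000 18.9600 16.9200 13.3200] k=[0 5 0 12 20 17 11]
t=19: x=[0.4000 4.2000 1.3600 11.6800 19.1200 16.7600 11.4800] k=[0 2 0 10 21 14 15]
t=20: x=[0.1600 1.6800 0.9600 10.0800 19.5600 14.6400 14.9200] k=[0 6 1 8 19 16 13]
t=21: x=[0.4800 5.1200 1.9600 8.3200 17.8800 16.0000 13.2400] k=[0 8 0 6 19 19 9]
t=22: x=[0.6400 6.7200 1.1200 6.5600 17.9600 18.2000 9.8000] k=[0 6 0 10 20 17 6]
t=23: x=[0.4800 5.0400 1.2800 10.0000 18.9600 16.3600 6.8800] k=[0 4 4 10 21 17 7]
t=24: x=[0.3200 3.6800 4.4800 10.4000 19.8000 16.5200 7.8000] k=[2 8 4 6 23 14 6]

[0.0339, 0.1356, 0.0678, 0.1017, 0.3898, 0.2373, 0.1017]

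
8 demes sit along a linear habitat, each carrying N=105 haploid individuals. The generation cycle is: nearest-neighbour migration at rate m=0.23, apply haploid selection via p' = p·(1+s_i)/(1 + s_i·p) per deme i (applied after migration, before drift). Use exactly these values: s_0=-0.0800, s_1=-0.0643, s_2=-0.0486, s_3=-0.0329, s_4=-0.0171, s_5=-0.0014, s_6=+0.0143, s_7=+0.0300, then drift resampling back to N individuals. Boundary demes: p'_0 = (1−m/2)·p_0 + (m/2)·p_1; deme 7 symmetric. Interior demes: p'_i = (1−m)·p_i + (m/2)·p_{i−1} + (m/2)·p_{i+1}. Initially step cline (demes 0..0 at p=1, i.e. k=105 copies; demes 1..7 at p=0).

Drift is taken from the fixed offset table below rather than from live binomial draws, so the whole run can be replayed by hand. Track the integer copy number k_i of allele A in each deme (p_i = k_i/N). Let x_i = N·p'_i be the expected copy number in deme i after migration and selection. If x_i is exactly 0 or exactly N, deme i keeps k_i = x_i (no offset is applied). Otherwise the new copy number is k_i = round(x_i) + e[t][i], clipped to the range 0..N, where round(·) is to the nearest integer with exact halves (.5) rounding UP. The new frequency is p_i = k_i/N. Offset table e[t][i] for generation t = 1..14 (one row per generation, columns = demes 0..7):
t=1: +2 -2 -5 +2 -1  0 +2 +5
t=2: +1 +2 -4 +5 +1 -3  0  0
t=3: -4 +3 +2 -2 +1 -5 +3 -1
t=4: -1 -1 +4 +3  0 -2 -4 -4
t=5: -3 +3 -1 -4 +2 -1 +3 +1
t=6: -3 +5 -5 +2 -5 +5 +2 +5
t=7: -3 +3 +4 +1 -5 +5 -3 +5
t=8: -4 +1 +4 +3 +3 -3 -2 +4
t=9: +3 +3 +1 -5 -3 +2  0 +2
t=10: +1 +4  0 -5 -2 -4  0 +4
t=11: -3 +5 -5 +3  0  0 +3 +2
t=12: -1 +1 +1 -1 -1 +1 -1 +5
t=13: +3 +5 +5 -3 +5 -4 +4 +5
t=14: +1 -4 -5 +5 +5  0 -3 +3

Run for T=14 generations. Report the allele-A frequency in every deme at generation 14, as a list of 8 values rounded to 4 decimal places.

t=0: k=[105 0 0 0 0 0 0 0]
t=1: x=[92.0050 11.3827 0.0000 0.0000 0.0000 0.0000 0.0000 0.0000] k=[94 9 0 0 0 0 0 0]
t=2: x=[82.8004 16.7816 0.9852 0.0000 0.0000 0.0000 0.0000 0.0000] k=[84 19 0 0 0 0 0 0]
t=3: x=[74.7620 23.0713 2.0809 0.0000 0.0000 0.0000 0.0000 0.0000] k=[71 26 4 0 0 0 0 0]
t=4: x=[63.7565 27.2817 5.7913 0.4449 0.0000 0.0000 0.0000 0.0000] k=[63 26 10 3 0 0 0 0]
t=5: x=[56.5777 27.0588 10.5526 3.3498 0.3391 0.0000 0.0000 0.0000] k=[54 30 10 0 2 0 0 0]
t=6: x=[49.0559 29.0432 10.6631 1.3352 1.5140 0.2297 0.0000 0.0000] k=[46 34 6 3 0 5 0 0]
t=7: x=[42.4951 30.6967 8.4785 2.9040 0.9044 3.8448 0.5832 0.0000] k=[39 34 12 4 0 9 0 0]
t=8: x=[36.4172 30.5847 13.0306 4.3193 1.4698 6.9209 1.0497 0.0000] k=[32 32 17 7 4 4 0 0]
t=9: x=[30.1757 28.8634 16.8580 7.5667 4.2737 3.5352 0.4665 0.0000] k=[33 32 18 3 1 6 0 0]
t=10: x=[31.0317 29.0869 17.1578 4.3532 1.7747 4.7287 0.6998 0.0000] k=[32 33 17 0 0 1 1 0]
t=11: x=[30.2869 29.6118 16.1909 1.8918 0.1130 0.8838 0.8975 0.1184] k=[27 35 11 5 0 1 4 2]
t=12: x=[26.2447 29.8792 12.5105 4.9547 0.6783 1.2283 3.4724 2.2954] k=[25 31 14 4 0 2 2 7]
t=13: x=[24.1066 27.0006 14.1827 4.5424 0.6783 1.7676 2.6109 6.6056] k=[27 32 19 2 6 0 7 12]
t=14: x=[25.9134 28.5284 17.7916 4.2757 4.7708 1.4929 6.8605 11.7295] k=[27 25 13 9 10 1 4 15]

[0.2571, 0.2381, 0.1238, 0.0857, 0.0952, 0.0095, 0.0381, 0.1429]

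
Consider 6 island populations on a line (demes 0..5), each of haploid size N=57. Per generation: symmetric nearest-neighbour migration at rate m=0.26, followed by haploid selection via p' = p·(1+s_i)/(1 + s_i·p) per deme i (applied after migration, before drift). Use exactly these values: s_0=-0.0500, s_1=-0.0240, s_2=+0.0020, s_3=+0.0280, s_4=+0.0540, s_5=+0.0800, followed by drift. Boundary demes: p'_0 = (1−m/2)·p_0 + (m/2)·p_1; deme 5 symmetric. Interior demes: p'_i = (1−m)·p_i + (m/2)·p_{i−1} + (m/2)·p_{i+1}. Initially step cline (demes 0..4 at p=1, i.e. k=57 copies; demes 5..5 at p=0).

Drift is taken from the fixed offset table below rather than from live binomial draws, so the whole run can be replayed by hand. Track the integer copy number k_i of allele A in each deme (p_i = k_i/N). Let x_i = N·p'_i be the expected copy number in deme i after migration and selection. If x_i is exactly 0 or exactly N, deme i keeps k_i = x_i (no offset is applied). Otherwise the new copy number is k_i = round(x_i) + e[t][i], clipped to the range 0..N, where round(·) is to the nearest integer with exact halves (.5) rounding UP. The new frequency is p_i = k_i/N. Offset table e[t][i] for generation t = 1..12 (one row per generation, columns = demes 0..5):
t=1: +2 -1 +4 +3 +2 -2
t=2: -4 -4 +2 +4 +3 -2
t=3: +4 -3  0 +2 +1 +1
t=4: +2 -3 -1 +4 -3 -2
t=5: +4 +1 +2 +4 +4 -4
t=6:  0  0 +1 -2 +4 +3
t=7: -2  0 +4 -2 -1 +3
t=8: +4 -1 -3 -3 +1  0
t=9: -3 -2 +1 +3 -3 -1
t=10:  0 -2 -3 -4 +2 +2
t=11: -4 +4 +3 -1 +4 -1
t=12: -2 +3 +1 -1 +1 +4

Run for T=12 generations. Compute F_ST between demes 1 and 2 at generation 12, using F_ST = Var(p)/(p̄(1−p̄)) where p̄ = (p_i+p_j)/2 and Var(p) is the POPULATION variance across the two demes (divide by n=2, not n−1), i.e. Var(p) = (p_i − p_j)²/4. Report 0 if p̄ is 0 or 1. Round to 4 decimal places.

t=0: k=[57 57 57 57 57 0]
t=1: x=[57.0000 57.0000 57.0000 57.0000 49.9225 7.9204] k=[57 57 57 57 52 6]
t=2: x=[57.0000 57.0000 57.0000 56.3675 47.1074 12.7245] k=[57 57 57 57 50 11]
t=3: x=[57.0000 57.0000 57.0000 56.1144 46.3045 16.9728] k=[57 57 57 57 47 18]
t=4: x=[57.0000 57.0000 57.0000 55.7346 45.0348 22.8145] k=[57 57 57 57 42 21]
t=5: x=[57.0000 57.0000 57.0000 55.1013 41.8131 24.8024] k=[57 57 57 57 46 21]
t=6: x=[57.0000 57.0000 57.0000 55.6080 44.6950 25.3280] k=[57 57 57 54 49 28]
t=7: x=[57.0000 57.0000 56.6108 53.8238 47.3490 31.8162] k=[57 57 57 52 46 35]
t=8: x=[57.0000 57.0000 56.3513 51.9975 45.8299 37.4306] k=[57 57 53 49 47 37]
t=9: x=[57.0000 56.4673 53.0074 49.4429 46.4206 39.2539] k=[57 54 54 52 43 38]
t=10: x=[56.5896 54.3288 53.7461 51.2347 44.0538 39.5942] k=[57 52 51 47 46 42]
t=11: x=[56.3162 52.4187 50.6213 47.6086 46.0818 43.3355] k=[52 56 54 47 50 42]
t=12: x=[52.3036 55.1776 53.3568 48.5016 48.9408 43.8352] k=[50 57 54 48 50 48]

0.0270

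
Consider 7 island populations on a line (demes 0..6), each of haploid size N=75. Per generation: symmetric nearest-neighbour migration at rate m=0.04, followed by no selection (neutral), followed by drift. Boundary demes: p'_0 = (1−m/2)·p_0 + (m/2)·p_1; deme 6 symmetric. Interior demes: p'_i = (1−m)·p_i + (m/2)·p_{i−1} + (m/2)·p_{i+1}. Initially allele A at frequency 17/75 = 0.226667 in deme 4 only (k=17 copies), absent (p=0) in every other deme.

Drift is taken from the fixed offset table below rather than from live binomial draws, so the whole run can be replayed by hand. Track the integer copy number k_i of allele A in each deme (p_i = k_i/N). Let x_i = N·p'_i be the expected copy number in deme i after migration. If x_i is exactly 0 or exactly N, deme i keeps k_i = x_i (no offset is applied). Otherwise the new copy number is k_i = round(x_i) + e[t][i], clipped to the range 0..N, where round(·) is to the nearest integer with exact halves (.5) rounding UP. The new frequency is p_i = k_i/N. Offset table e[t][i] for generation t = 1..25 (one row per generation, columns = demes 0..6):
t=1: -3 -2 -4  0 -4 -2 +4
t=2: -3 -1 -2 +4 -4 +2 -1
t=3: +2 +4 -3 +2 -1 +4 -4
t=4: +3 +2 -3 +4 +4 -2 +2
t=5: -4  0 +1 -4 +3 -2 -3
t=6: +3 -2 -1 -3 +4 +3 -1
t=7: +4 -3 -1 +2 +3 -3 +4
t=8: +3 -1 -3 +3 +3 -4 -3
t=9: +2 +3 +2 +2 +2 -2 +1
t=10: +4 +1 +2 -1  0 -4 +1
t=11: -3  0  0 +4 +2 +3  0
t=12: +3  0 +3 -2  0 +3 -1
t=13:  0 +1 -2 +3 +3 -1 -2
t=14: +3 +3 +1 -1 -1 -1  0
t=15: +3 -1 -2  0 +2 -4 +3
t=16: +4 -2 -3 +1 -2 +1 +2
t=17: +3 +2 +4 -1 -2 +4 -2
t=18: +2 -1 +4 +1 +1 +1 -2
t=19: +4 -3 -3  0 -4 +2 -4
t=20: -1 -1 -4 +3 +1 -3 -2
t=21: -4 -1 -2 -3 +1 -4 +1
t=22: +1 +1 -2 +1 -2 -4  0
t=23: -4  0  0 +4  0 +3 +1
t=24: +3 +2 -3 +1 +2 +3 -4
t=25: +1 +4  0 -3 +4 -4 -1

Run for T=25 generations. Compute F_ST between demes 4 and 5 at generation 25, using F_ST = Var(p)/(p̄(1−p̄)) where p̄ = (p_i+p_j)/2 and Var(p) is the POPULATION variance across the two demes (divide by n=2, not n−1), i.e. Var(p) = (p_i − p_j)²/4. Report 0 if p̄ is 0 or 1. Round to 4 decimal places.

t=0: k=[0 0 0 0 17 0 0]
t=1: x=[0.0000 0.0000 0.0000 0.3400 16.3200 0.3400 0.0000] k=[0 0 0 0 12 0 0]
t=2: x=[0.0000 0.0000 0.0000 0.2400 11.5200 0.2400 0.0000] k=[0 0 0 4 8 2 0]
t=3: x=[0.0000 0.0000 0.0800 4.0000 7.8000 2.0800 0.0400] k=[0 0 0 6 7 6 0]
t=4: x=[0.0000 0.0000 0.1200 5.9000 6.9600 5.9000 0.1200] k=[0 0 0 10 11 4 2]
t=5: x=[0.0000 0.0000 0.2000 9.8200 10.8400 4.1000 2.0400] k=[0 0 1 6 14 2 0]
t=6: x=[0.0000 0.0200 1.0800 6.0600 13.6000 2.2000 0.0400] k=[0 0 0 3 18 5 0]
t=7: x=[0.0000 0.0000 0.0600 3.2400 17.4400 5.1600 0.1000] k=[0 0 0 5 20 2 4]
t=8: x=[0.0000 0.0000 0.1000 5.2000 19.3400 2.4000 3.9600] k=[0 0 0 8 22 0 1]
t=9: x=[0.0000 0.0000 0.1600 8.1200 21.2800 0.4600 0.9800] k=[0 0 2 10 23 0 2]
t=10: x=[0.0000 0.0400 2.1200 10.1000 22.2800 0.5000 1.9600] k=[0 1 4 9 22 0 3]
t=11: x=[0.0200 1.0400 4.0400 9.1600 21.3000 0.5000 2.9400] k=[0 1 4 13 23 4 3]
t=12: x=[0.0200 1.0400 4.1200 13.0200 22.4200 4.3600 3.0200] k=[3 1 7 11 22 7 2]
t=13: x=[2.9600 1.1600 6.9600 11.1400 21.4800 7.2000 2.1000] k=[3 2 5 14 24 6 0]
t=14: x=[2.9800 2.0800 5.1200 14.0200 23.4400 6.2400 0.1200] k=[6 5 6 13 22 5 0]
t=15: x=[5.9800 5.0400 6.1200 13.0400 21.4800 5.2400 0.1000] k=[9 4 4 13 23 1 3]
t=16: x=[8.9000 4.1000 4.1800 13.0200 22.3600 1.4800 2.9600] k=[13 2 1 14 20 2 5]
t=17: x=[12.7800 2.2000 1.2800 13.8600 19.5200 2.4200 4.9400] k=[16 4 5 13 18 6 3]
t=18: x=[15.7600 4.2600 5.1400 12.9400 17.6600 6.1800 3.0600] k=[18 3 9 14 19 7 1]
t=19: x=[17.7000 3.4200 8.9800 14.0000 18.6600 7.1200 1.1200] k=[22 0 6 14 15 9 0]
t=20: x=[21.5600 0.5600 6.0400 13.8600 14.8600 8.9400 0.1800] k=[21 0 2 17 16 6 0]
t=21: x=[20.5800 0.4600 2.2600 16.6800 15.8200 6.0800 0.1200] k=[17 0 0 14 17 2 1]
t=22: x=[16.6600 0.3400 0.2800 13.7800 16.6400 2.2800 1.0200] k=[18 1 0 15 15 0 1]
t=23: x=[17.6600 1.3200 0.3200 14.7000 14.7000 0.3200 0.9800] k=[14 1 0 19 15 3 2]
t=24: x=[13.7400 1.2400 0.4000 18.5400 14.8400 3.2200 2.0200] k=[17 3 0 20 17 6 0]
t=25: x=[16.7200 3.2200 0.4600 19.5400 16.8400 6.1000 0.1200] k=[18 7 0 17 21 2 0]

0.1236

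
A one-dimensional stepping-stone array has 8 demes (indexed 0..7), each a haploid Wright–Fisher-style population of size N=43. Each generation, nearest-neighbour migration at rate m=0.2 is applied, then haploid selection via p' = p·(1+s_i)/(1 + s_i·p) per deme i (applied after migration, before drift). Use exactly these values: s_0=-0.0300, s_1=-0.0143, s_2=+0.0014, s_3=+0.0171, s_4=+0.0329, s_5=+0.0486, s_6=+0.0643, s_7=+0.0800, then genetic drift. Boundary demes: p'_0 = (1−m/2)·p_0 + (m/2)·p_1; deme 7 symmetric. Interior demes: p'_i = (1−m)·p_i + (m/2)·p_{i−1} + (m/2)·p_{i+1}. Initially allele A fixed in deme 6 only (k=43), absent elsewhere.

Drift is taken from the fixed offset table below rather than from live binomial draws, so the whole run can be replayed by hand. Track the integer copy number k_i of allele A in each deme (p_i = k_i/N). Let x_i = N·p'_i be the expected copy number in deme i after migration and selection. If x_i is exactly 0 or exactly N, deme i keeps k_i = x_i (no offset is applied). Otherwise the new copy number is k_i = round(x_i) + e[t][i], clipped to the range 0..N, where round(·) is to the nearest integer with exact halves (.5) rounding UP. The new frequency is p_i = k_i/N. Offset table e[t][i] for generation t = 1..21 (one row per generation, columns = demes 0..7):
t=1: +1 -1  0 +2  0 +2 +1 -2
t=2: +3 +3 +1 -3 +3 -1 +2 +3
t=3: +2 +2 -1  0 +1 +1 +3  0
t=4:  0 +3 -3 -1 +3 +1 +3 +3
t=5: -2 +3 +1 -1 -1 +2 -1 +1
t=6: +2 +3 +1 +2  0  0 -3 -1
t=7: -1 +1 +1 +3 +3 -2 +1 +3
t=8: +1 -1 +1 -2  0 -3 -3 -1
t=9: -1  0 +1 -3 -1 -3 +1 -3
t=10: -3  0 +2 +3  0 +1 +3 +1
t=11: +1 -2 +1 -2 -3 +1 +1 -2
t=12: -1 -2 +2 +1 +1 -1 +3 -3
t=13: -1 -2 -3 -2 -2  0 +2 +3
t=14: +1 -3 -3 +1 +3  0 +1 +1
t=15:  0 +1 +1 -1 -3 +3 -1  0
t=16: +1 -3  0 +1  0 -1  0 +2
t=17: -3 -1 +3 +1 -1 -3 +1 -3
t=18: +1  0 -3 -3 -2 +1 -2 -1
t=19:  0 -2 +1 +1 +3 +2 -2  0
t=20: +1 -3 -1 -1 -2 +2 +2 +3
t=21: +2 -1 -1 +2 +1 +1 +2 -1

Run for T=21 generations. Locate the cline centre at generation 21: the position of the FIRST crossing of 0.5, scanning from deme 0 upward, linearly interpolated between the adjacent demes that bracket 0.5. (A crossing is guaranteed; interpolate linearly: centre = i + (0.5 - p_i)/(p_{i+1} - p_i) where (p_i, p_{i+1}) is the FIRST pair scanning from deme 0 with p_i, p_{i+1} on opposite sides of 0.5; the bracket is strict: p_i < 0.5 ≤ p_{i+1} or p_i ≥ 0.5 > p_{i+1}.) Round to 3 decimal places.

4.708

t=0: k=[0 0 0 0 0 0 43 0]
t=1: x=[0.0000 0.0000 0.0000 0.0000 0.0000 4.4872 34.8207 4.6071] k=[0 0 0 0 0 6 36 3]
t=2: x=[0.0000 0.0000 0.0000 0.0000 0.6195 8.7254 30.2656 6.7252] k=[0 0 0 0 4 8 32 10]
t=3: x=[0.0000 0.0000 0.0000 0.4068 4.1190 10.3688 28.0140 12.8836] k=[0 0 0 0 5 11 31 13]
t=4: x=[0.0000 0.0000 0.0000 0.5084 5.2473 12.8229 27.8175 15.5557] k=[0 0 0 0 8 14 31 19]
t=5: x=[0.0000 0.0000 0.0000 0.8134 8.0088 15.5682 28.7008 21.0258] k=[0 0 0 0 7 18 28 22]
t=6: x=[0.0000 0.0000 0.0000 0.7118 7.6004 18.3977 27.0304 23.4231] k=[0 0 0 3 8 18 24 22]
t=7: x=[0.0000 0.0000 0.3004 3.2506 8.7229 18.0954 23.8639 23.0250] k=[0 0 1 6 12 16 25 26]
t=8: x=[0.0000 0.0986 1.4019 6.1893 12.0792 16.9851 24.8566 26.6861] k=[0 0 2 4 12 14 22 26]
t=9: x=[0.0000 0.1972 2.0027 4.6701 11.6732 15.0610 22.2696 26.3910] k=[0 0 3 2 11 12 23 23]
t=10: x=[0.0000 0.2957 2.6034 3.0477 10.4540 13.4344 22.5691 23.8207] k=[0 0 5 6 10 14 26 25]
t=11: x=[0.0000 0.4929 4.6058 6.3917 10.2506 15.2640 25.3518 25.8986] k=[0 0 6 4 7 16 26 24]
t=12: x=[0.0000 0.5915 5.2064 4.5688 7.8047 16.5807 25.4508 25.0100] k=[0 0 7 6 9 16 28 22]
t=13: x=[0.0000 0.6902 6.2074 6.4929 9.6399 16.9851 26.8334 23.4231] k=[0 0 3 4 8 17 29 26]
t=14: x=[0.0000 0.2957 2.8037 4.3661 8.7229 17.7929 28.1122 27.0790] k=[0 0 0 5 12 18 29 28]
t=15: x=[0.0000 0.0000 0.5007 5.2780 12.1806 19.0018 28.4067 28.8403] k=[0 0 2 4 9 22 27 29]
t=16: x=[0.0000 0.1972 2.0027 4.3661 10.0471 21.7101 27.3258 29.5222] k=[0 0 2 5 10 21 27 32]
t=17: x=[0.0000 0.1972 2.1028 5.2780 10.8607 21.0095 27.5226 32.1366] k=[0 0 5 6 10 18 29 29]
t=18: x=[0.0000 0.4929 4.6058 6.3917 10.6574 18.8005 28.5047 29.7167] k=[0 0 2 3 9 20 27 29]
t=19: x=[0.0000 0.1972 1.9025 3.5549 9.7417 20.1071 27.1289 29.5222] k=[0 0 3 5 13 22 25 30]
t=20: x=[0.0000 0.2957 2.9038 5.6831 13.3967 21.9101 25.8464 30.2024] k=[0 0 2 5 11 24 28 33]
t=21: x=[0.0000 0.1972 2.1028 5.3793 11.9777 23.6063 28.7008 33.0987] k=[0 0 1 7 13 25 31 32]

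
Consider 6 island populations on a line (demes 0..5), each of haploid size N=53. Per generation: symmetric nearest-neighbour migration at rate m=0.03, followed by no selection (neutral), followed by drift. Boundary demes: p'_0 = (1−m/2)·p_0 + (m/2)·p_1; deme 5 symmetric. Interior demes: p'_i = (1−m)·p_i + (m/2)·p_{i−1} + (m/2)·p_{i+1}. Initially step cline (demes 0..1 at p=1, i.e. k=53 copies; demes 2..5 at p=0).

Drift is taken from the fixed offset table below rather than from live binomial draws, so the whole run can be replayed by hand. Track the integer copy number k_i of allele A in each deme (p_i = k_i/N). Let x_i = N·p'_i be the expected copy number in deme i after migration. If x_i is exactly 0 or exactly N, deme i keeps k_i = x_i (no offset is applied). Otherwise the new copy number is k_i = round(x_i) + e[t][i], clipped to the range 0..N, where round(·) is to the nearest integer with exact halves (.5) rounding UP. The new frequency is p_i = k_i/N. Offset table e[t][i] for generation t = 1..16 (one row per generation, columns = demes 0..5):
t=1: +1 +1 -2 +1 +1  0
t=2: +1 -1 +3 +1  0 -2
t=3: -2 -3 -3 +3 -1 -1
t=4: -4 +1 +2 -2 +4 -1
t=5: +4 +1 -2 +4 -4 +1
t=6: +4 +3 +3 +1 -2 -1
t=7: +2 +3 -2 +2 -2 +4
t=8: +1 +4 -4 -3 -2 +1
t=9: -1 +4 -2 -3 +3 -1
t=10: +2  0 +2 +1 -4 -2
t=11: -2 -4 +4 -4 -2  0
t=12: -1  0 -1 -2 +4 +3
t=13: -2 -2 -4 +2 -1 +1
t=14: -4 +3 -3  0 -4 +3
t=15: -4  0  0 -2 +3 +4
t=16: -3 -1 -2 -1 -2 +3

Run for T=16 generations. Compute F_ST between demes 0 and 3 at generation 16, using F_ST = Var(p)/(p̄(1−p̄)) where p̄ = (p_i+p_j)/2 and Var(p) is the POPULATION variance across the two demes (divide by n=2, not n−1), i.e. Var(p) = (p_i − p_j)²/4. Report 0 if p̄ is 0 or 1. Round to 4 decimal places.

0.5362

t=0: k=[53 53 0 0 0 0]
t=1: x=[53.0000 52.2050 0.7950 0.0000 0.0000 0.0000] k=[53 53 0 0 0 0]
t=2: x=[53.0000 52.2050 0.7950 0.0000 0.0000 0.0000] k=[53 51 4 0 0 0]
t=3: x=[52.9700 50.3250 4.6450 0.0600 0.0000 0.0000] k=[51 47 2 3 0 0]
t=4: x=[50.9400 46.3850 2.6900 2.9400 0.0450 0.0000] k=[47 47 5 1 4 0]
t=5: x=[47.0000 46.3700 5.5700 1.1050 3.8950 0.0600] k=[51 47 4 5 0 1]
t=6: x=[50.9400 46.4150 4.6600 4.9100 0.0900 0.9850] k=[53 49 8 6 0 0]
t=7: x=[52.9400 48.4450 8.5850 5.9400 0.0900 0.0000] k=[53 51 7 8 0 0]
t=8: x=[52.9700 50.3700 7.6750 7.8650 0.1200 0.0000] k=[53 53 4 5 0 0]
t=9: x=[53.0000 52.2650 4.7500 4.9100 0.0750 0.0000] k=[53 53 3 2 3 0]
t=10: x=[53.0000 52.2500 3.7350 2.0300 2.9400 0.0450] k=[53 52 6 3 0 0]
t=11: x=[52.9850 51.3250 6.6450 3.0000 0.0450 0.0000] k=[51 47 11 0 0 0]
t=12: x=[50.9400 46.5200 11.3750 0.1650 0.0000 0.0000] k=[50 47 10 0 0 0]
t=13: x=[49.9550 46.4900 10.4050 0.1500 0.0000 0.0000] k=[48 44 6 2 0 0]
t=14: x=[47.9400 43.4900 6.5100 2.0300 0.0300 0.0000] k=[44 46 4 2 0 0]
t=15: x=[44.0300 45.3400 4.6000 2.0000 0.0300 0.0000] k=[40 45 5 0 3 0]
t=16: x=[40.0750 44.3250 5.5250 0.1200 2.9100 0.0450] k=[37 43 4 0 1 3]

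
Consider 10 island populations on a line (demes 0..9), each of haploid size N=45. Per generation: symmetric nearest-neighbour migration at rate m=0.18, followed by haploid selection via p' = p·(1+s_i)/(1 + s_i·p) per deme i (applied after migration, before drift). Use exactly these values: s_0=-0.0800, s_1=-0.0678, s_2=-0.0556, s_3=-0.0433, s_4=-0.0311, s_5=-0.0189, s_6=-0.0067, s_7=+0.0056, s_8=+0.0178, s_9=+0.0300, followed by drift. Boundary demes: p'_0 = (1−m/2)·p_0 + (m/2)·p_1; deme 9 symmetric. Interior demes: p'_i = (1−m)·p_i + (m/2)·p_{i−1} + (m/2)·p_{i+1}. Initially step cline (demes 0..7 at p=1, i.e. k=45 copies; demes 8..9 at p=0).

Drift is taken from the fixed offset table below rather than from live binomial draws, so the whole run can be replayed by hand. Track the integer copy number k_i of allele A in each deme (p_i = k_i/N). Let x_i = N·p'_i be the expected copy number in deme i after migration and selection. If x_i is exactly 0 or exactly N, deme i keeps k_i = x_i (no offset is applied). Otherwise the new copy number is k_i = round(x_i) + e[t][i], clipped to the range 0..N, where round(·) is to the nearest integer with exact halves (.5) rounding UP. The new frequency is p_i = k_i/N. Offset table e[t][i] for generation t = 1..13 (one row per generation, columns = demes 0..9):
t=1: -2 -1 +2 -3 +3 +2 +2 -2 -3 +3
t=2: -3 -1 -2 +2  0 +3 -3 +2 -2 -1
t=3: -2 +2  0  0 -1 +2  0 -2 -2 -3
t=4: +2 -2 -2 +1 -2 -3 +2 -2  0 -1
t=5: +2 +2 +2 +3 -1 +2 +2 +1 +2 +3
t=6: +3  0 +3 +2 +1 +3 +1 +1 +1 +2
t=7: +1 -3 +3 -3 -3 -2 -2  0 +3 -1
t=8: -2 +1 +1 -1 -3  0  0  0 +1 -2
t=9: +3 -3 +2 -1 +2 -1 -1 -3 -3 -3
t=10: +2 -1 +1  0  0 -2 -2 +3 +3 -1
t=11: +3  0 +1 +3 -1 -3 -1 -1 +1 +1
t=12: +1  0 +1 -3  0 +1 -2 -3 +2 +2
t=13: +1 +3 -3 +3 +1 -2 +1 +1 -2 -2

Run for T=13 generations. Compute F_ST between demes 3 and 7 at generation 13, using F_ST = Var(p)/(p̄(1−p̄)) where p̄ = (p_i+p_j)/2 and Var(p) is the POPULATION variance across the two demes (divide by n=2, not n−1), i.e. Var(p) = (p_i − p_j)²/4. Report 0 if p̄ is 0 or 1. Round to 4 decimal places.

0.2676

t=0: k=[45 45 45 45 45 45 45 45 0 0]
t=1: x=[45.0000 45.0000 45.0000 45.0000 45.0000 45.0000 45.0000 40.9705 4.1155 0.0000] k=[45 45 45 45 45 45 45 39 1 0]
t=2: x=[45.0000 45.0000 45.0000 45.0000 45.0000 45.0000 44.4564 36.1597 4.3995 0.0927] k=[45 45 45 45 45 45 41 38 2 0]
t=3: x=[45.0000 45.0000 45.0000 45.0000 45.0000 44.6331 41.0659 35.0733 5.1398 0.1854] k=[45 45 45 45 45 45 41 33 3 0]
t=4: x=[45.0000 45.0000 45.0000 45.0000 45.0000 44.6331 40.6135 31.0738 5.5148 0.2780] k=[45 45 45 45 45 42 43 29 6 0]
t=5: x=[45.0000 45.0000 45.0000 45.0000 44.7214 42.3122 41.6291 28.2488 7.6413 0.5560] k=[45 45 45 45 44 44 44 29 10 4]
t=6: x=[45.0000 45.0000 45.0000 44.9059 44.0614 43.9812 42.6350 28.6981 11.3188 4.6621] k=[45 45 45 45 45 45 44 30 12 7]
t=7: x=[45.0000 45.0000 45.0000 45.0000 45.0000 44.9083 42.8161 29.6964 13.3350 7.6356] k=[45 45 45 45 45 43 41 30 16 7]
t=8: x=[45.0000 45.0000 45.0000 45.0000 44.8142 42.9632 40.1610 29.7863 16.6346 8.0026] k=[45 45 45 45 42 43 40 30 18 6]
t=9: x=[45.0000 45.0000 45.0000 44.7179 42.2804 42.5970 39.3368 29.8761 18.1909 7.2581] k=[45 45 45 44 44 42 38 27 15 4]
t=10: x=[45.0000 45.0000 44.9047 44.0497 43.7831 41.7631 37.3273 26.9704 15.2675 5.1227] k=[45 45 45 44 44 40 35 30 18 4]
t=11: x=[45.0000 45.0000 44.9047 44.0497 43.5977 39.8232 34.9476 29.4269 18.0102 5.3989] k=[45 45 45 45 43 37 34 28 19 6]
t=12: x=[45.0000 45.0000 45.0000 44.8119 42.5683 37.1471 33.6731 27.7894 18.8329 7.3500] k=[45 45 45 42 43 38 32 25 21 9]
t=13: x=[45.0000 45.0000 44.7142 42.2478 42.3832 37.7953 31.8475 25.3319 20.4767 10.3131] k=[45 45 42 45 43 36 33 26 18 8]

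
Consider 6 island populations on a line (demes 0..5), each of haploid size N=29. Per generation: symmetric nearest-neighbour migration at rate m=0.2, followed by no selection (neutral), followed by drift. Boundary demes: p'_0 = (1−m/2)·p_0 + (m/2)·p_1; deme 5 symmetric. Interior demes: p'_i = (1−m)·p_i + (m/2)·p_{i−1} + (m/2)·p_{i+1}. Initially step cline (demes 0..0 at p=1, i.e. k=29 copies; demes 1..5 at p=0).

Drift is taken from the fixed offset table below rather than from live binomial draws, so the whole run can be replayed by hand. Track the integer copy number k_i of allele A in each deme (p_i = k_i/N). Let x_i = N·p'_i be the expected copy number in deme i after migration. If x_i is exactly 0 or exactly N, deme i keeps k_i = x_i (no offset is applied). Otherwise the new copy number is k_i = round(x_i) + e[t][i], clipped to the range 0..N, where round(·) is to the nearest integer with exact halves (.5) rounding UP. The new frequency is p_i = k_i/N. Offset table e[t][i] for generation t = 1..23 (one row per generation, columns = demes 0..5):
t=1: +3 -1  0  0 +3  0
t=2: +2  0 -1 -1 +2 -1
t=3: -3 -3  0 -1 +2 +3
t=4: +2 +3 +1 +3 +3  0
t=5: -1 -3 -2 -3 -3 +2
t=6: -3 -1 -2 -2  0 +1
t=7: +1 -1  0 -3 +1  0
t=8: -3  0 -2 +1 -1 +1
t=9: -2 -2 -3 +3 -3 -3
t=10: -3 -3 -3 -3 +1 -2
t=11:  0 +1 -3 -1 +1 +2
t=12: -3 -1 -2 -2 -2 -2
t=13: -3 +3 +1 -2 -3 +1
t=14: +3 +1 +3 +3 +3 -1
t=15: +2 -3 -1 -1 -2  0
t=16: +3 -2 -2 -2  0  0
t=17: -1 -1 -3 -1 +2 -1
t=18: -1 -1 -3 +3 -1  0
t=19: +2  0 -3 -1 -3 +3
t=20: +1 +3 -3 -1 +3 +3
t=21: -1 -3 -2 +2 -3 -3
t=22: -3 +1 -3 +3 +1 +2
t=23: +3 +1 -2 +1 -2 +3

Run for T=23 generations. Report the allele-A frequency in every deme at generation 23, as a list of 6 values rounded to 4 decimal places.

[0.2069, 0.1379, 0.0000, 0.0000, 0.0000, 0.0000]

t=0: k=[29 0 0 0 0 0]
t=1: x=[26.1000 2.9000 0.0000 0.0000 0.0000 0.0000] k=[29 2 0 0 0 0]
t=2: x=[26.3000 4.5000 0.2000 0.0000 0.0000 0.0000] k=[28 5 0 0 0 0]
t=3: x=[25.7000 6.8000 0.5000 0.0000 0.0000 0.0000] k=[23 4 1 0 0 0]
t=4: x=[21.1000 5.6000 1.2000 0.1000 0.0000 0.0000] k=[23 9 2 3 0 0]
t=5: x=[21.6000 9.7000 2.8000 2.6000 0.3000 0.0000] k=[21 7 1 0 0 0]
t=6: x=[19.6000 7.8000 1.5000 0.1000 0.0000 0.0000] k=[17 7 0 0 0 0]
t=7: x=[16.0000 7.3000 0.7000 0.0000 0.0000 0.0000] k=[17 6 1 0 0 0]
t=8: x=[15.9000 6.6000 1.4000 0.1000 0.0000 0.0000] k=[13 7 0 1 0 0]
t=9: x=[12.4000 6.9000 0.8000 0.8000 0.1000 0.0000] k=[10 5 0 4 0 0]
t=10: x=[9.5000 5.0000 0.9000 3.2000 0.4000 0.0000] k=[7 2 0 0 1 0]
t=11: x=[6.5000 2.3000 0.2000 0.1000 0.8000 0.1000] k=[7 3 0 0 2 2]
t=12: x=[6.6000 3.1000 0.3000 0.2000 1.8000 2.0000] k=[4 2 0 0 0 0]
t=13: x=[3.8000 2.0000 0.2000 0.0000 0.0000 0.0000] k=[1 5 1 0 0 0]
t=14: x=[1.4000 4.2000 1.3000 0.1000 0.0000 0.0000] k=[4 5 4 3 0 0]
t=15: x=[4.1000 4.8000 4.0000 2.8000 0.3000 0.0000] k=[6 2 3 2 0 0]
t=16: x=[5.6000 2.5000 2.8000 1.9000 0.2000 0.0000] k=[9 1 1 0 0 0]
t=17: x=[8.2000 1.8000 0.9000 0.1000 0.0000 0.0000] k=[7 1 0 0 0 0]
t=18: x=[6.4000 1.5000 0.1000 0.0000 0.0000 0.0000] k=[5 1 0 0 0 0]
t=19: x=[4.6000 1.3000 0.1000 0.0000 0.0000 0.0000] k=[7 1 0 0 0 0]
t=20: x=[6.4000 1.5000 0.1000 0.0000 0.0000 0.0000] k=[7 5 0 0 0 0]
t=21: x=[6.8000 4.7000 0.5000 0.0000 0.0000 0.0000] k=[6 2 0 0 0 0]
t=22: x=[5.6000 2.2000 0.2000 0.0000 0.0000 0.0000] k=[3 3 0 0 0 0]
t=23: x=[3.0000 2.7000 0.3000 0.0000 0.0000 0.0000] k=[6 4 0 0 0 0]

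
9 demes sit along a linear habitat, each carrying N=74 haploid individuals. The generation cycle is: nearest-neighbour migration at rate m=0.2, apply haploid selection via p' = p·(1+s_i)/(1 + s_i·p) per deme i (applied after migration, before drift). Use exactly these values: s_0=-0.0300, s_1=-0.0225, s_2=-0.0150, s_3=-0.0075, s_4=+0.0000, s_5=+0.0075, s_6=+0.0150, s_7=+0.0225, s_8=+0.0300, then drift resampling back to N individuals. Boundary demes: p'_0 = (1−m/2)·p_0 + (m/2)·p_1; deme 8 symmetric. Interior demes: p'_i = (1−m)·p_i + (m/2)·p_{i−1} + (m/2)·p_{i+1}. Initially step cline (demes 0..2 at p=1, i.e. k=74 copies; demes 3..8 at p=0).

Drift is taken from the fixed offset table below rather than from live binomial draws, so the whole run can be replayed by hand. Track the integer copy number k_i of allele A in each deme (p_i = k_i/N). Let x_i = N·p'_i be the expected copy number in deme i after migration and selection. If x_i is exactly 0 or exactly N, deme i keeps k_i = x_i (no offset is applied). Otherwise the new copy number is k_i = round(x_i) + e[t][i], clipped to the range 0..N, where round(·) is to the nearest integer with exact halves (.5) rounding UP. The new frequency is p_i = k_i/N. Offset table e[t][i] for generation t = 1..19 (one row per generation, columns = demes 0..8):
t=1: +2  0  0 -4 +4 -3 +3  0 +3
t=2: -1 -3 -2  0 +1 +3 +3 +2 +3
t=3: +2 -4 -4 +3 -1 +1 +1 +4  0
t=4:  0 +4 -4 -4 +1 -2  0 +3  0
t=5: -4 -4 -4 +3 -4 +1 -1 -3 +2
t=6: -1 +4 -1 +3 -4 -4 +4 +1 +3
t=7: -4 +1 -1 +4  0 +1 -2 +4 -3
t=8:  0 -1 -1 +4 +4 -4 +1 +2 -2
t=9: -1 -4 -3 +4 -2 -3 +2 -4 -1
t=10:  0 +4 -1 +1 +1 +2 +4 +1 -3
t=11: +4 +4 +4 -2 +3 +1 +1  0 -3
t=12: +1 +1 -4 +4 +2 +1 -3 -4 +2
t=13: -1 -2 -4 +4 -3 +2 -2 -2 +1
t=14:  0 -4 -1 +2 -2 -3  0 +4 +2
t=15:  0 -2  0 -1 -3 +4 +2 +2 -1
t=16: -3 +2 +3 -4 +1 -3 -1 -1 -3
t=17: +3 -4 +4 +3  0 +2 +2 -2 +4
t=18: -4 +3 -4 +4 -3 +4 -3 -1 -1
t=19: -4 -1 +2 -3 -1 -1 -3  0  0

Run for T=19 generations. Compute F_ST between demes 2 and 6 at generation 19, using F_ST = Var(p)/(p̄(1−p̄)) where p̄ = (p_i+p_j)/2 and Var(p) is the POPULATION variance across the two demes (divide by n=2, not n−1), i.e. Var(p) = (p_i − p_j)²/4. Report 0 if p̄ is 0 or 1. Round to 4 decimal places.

0.3000

t=0: k=[74 74 74 0 0 0 0 0 0]
t=1: x=[74.0000 74.0000 66.4987 7.3500 0.0000 0.0000 0.0000 0.0000 0.0000] k=[74 74 66 3 0 0 0 0 0]
t=2: x=[74.0000 73.1818 60.3324 8.9407 0.3000 0.0000 0.0000 0.0000 0.0000] k=[74 70 58 9 1 0 0 0 0]
t=3: x=[73.5877 69.0968 54.0808 13.0190 1.7000 0.1007 0.0000 0.0000 0.0000] k=[74 65 50 16 1 1 0 0 0]
t=4: x=[73.0725 64.2083 47.8450 17.7980 2.5000 0.9067 0.1015 0.0000 0.0000] k=[73 68 44 14 4 0 0 0 0]
t=5: x=[72.4546 65.9380 43.1284 15.9058 4.6000 0.4030 0.0000 0.0000 0.0000] k=[68 62 39 19 1 1 0 0 0]
t=6: x=[67.2146 60.0441 39.0214 19.0932 2.8000 0.9067 0.1015 0.0000 0.0000] k=[66 64 38 22 0 0 4 0 0]
t=7: x=[65.5753 61.3633 38.7211 21.2857 2.2000 0.4030 3.2459 0.4090 0.0000] k=[62 62 38 25 2 1 1 4 0]
t=8: x=[61.6906 59.3342 38.8212 23.8781 4.2000 1.1081 1.3192 3.3709 0.4119] k=[62 58 38 28 8 0 2 5 0]
t=9: x=[61.2824 56.0929 38.7211 26.8710 9.2000 1.0074 2.1306 4.2890 0.5149] k=[60 52 36 31 7 0 4 0 0]
t=10: x=[58.8361 50.8394 36.8204 28.9672 8.7000 1.1081 3.2459 0.4090 0.0000] k=[59 55 36 30 10 3 7 1 0]
t=11: x=[58.2252 53.1610 37.0204 28.4680 11.3000 4.1290 6.0826 1.5331 0.1030] k=[62 57 41 26 14 5 7 2 0]
t=12: x=[61.1804 55.5870 40.8236 26.1725 14.3000 6.1420 6.3863 2.3501 0.2060] k=[62 57 37 30 16 7 3 0 2]
t=13: x=[61.1804 55.1825 38.0207 29.1669 16.5000 7.5505 3.1445 0.5112 1.8526] k=[60 53 34 33 14 10 1 0 3]
t=14: x=[58.9379 51.4448 35.5208 31.0642 15.5000 9.5620 1.8263 0.4090 2.7780] k=[59 47 35 33 14 7 2 4 5]
t=15: x=[57.4113 46.6086 35.7207 31.1641 15.2000 7.2487 2.7390 3.9830 5.0370] k=[57 45 36 30 12 11 5 6 4]
t=16: x=[55.3788 44.8992 36.0205 28.6677 13.7000 10.5675 5.7788 5.8182 4.3186] k=[52 47 39 25 15 8 5 5 1]
t=17: x=[51.0202 46.3068 38.1207 25.2746 15.3000 8.4558 5.3737 4.6969 1.4412] k=[54 42 42 28 15 10 7 3 5]
t=18: x=[52.3363 42.7901 40.3228 27.9689 15.8000 10.2659 6.9937 3.6770 4.9344] k=[48 46 36 32 13 14 4 3 4]
t=19: x=[47.2823 44.7987 36.3205 30.3651 15.0000 12.9798 4.9686 3.2688 4.0107] k=[43 44 38 27 14 12 2 3 4]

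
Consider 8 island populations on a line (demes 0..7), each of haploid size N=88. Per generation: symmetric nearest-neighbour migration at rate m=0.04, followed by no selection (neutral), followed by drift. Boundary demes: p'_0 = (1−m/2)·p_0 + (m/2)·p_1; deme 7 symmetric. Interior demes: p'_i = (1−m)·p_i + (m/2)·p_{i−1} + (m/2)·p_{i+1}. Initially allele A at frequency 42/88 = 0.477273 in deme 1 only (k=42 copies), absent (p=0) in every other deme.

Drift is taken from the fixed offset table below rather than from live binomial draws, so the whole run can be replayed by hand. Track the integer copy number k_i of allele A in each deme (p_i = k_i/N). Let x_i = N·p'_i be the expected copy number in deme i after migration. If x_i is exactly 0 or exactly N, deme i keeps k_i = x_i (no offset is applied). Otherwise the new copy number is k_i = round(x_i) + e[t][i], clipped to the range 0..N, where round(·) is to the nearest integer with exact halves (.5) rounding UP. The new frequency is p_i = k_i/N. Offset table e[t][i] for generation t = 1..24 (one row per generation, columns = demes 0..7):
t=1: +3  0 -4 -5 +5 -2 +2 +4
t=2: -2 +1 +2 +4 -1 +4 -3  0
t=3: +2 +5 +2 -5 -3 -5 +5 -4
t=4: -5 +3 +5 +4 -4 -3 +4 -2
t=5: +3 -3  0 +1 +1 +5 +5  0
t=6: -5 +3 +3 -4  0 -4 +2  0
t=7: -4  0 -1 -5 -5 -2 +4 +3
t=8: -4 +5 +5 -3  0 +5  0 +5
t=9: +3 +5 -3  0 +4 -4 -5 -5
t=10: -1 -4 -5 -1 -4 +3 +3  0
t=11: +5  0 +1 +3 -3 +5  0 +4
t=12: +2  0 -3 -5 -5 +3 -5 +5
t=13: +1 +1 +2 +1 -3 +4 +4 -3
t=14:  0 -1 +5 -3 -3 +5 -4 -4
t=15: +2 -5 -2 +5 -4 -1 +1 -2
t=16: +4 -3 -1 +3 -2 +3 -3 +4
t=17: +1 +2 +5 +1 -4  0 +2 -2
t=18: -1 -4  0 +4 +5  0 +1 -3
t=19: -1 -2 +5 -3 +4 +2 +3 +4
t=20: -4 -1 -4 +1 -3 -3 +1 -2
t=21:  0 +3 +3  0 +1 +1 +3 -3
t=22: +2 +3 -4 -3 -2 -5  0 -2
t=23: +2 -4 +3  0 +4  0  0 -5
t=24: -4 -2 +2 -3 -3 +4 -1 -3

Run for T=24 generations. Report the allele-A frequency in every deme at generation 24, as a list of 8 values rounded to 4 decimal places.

[0.1932, 0.2727, 0.2727, 0.0568, 0.0682, 0.0455, 0.0341, 0.0000]

t=0: k=[0 42 0 0 0 0 0 0]
t=1: x=[0.8400 40.3200 0.8400 0.0000 0.0000 0.0000 0.0000 0.0000] k=[4 40 0 0 0 0 0 0]
t=2: x=[4.7200 38.4800 0.8000 0.0000 0.0000 0.0000 0.0000 0.0000] k=[3 39 3 0 0 0 0 0]
t=3: x=[3.7200 37.5600 3.6600 0.0600 0.0000 0.0000 0.0000 0.0000] k=[6 43 6 0 0 0 0 0]
t=4: x=[6.7400 41.5200 6.6200 0.1200 0.0000 0.0000 0.0000 0.0000] k=[2 45 12 4 0 0 0 0]
t=5: x=[2.8600 43.4800 12.5000 4.0800 0.0800 0.0000 0.0000 0.0000] k=[6 40 13 5 1 0 0 0]
t=6: x=[6.6800 38.7800 13.3800 5.0800 1.0600 0.0200 0.0000 0.0000] k=[2 42 16 1 1 0 0 0]
t=7: x=[2.8000 40.6800 16.2200 1.3000 0.9800 0.0200 0.0000 0.0000] k=[0 41 15 0 0 0 0 0]
t=8: x=[0.8200 39.6600 15.2200 0.3000 0.0000 0.0000 0.0000 0.0000] k=[0 45 20 0 0 0 0 0]
t=9: x=[0.9000 43.6000 20.1000 0.4000 0.0000 0.0000 0.0000 0.0000] k=[4 49 17 0 0 0 0 0]
t=10: x=[4.9000 47.4600 17.3000 0.3400 0.0000 0.0000 0.0000 0.0000] k=[4 43 12 0 0 0 0 0]
t=11: x=[4.7800 41.6000 12.3800 0.2400 0.0000 0.0000 0.0000 0.0000] k=[10 42 13 3 0 0 0 0]
t=12: x=[10.6400 40.7800 13.3800 3.1400 0.0600 0.0000 0.0000 0.0000] k=[13 41 10 0 0 0 0 0]
t=13: x=[13.5600 39.8200 10.4200 0.2000 0.0000 0.0000 0.0000 0.0000] k=[15 41 12 1 0 0 0 0]
t=14: x=[15.5200 39.9000 12.3600 1.2000 0.0200 0.0000 0.0000 0.0000] k=[16 39 17 0 0 0 0 0]
t=15: x=[16.4600 38.1000 17.1000 0.3400 0.0000 0.0000 0.0000 0.0000] k=[18 33 15 5 0 0 0 0]
t=16: x=[18.3000 32.3400 15.1600 5.1000 0.1000 0.0000 0.0000 0.0000] k=[22 29 14 8 0 0 0 0]
t=17: x=[22.1400 28.5600 14.1800 7.9600 0.1600 0.0000 0.0000 0.0000] k=[23 31 19 9 0 0 0 0]
t=18: x=[23.1600 30.6000 19.0400 9.0200 0.1800 0.0000 0.0000 0.0000] k=[22 27 19 13 5 0 0 0]
t=19: x=[22.1000 26.7400 19.0400 12.9600 5.0600 0.1000 0.0000 0.0000] k=[21 25 24 10 9 2 0 0]
t=20: x=[21.0800 24.9000 23.7400 10.2600 8.8800 2.1000 0.0400 0.0000] k=[17 24 20 11 6 0 1 0]
t=21: x=[17.1400 23.7800 19.9000 11.0800 5.9800 0.1400 0.9600 0.0200] k=[17 27 23 11 7 1 4 0]
t=22: x=[17.2000 26.7200 22.8400 11.1600 6.9600 1.1800 3.8600 0.0800] k=[19 30 19 8 5 0 4 0]
t=23: x=[19.2200 29.5600 19.0000 8.1600 4.9600 0.1800 3.8400 0.0800] k=[21 26 22 8 9 0 4 0]
t=24: x=[21.1000 25.8200 21.8000 8.3000 8.8000 0.2600 3.8400 0.0800] k=[17 24 24 5 6 4 3 0]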